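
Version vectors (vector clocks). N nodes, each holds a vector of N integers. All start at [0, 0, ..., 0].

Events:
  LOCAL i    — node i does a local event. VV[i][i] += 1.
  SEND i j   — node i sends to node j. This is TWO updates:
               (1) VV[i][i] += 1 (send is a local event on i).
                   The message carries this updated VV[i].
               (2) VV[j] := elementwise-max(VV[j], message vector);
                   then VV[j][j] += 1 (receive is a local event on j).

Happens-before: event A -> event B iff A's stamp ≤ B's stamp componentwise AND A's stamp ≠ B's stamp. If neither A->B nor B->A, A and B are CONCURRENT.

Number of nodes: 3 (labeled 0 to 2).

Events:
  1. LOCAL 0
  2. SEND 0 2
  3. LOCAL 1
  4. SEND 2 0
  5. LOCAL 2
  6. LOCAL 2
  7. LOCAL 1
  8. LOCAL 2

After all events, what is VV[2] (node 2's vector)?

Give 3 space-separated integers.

Initial: VV[0]=[0, 0, 0]
Initial: VV[1]=[0, 0, 0]
Initial: VV[2]=[0, 0, 0]
Event 1: LOCAL 0: VV[0][0]++ -> VV[0]=[1, 0, 0]
Event 2: SEND 0->2: VV[0][0]++ -> VV[0]=[2, 0, 0], msg_vec=[2, 0, 0]; VV[2]=max(VV[2],msg_vec) then VV[2][2]++ -> VV[2]=[2, 0, 1]
Event 3: LOCAL 1: VV[1][1]++ -> VV[1]=[0, 1, 0]
Event 4: SEND 2->0: VV[2][2]++ -> VV[2]=[2, 0, 2], msg_vec=[2, 0, 2]; VV[0]=max(VV[0],msg_vec) then VV[0][0]++ -> VV[0]=[3, 0, 2]
Event 5: LOCAL 2: VV[2][2]++ -> VV[2]=[2, 0, 3]
Event 6: LOCAL 2: VV[2][2]++ -> VV[2]=[2, 0, 4]
Event 7: LOCAL 1: VV[1][1]++ -> VV[1]=[0, 2, 0]
Event 8: LOCAL 2: VV[2][2]++ -> VV[2]=[2, 0, 5]
Final vectors: VV[0]=[3, 0, 2]; VV[1]=[0, 2, 0]; VV[2]=[2, 0, 5]

Answer: 2 0 5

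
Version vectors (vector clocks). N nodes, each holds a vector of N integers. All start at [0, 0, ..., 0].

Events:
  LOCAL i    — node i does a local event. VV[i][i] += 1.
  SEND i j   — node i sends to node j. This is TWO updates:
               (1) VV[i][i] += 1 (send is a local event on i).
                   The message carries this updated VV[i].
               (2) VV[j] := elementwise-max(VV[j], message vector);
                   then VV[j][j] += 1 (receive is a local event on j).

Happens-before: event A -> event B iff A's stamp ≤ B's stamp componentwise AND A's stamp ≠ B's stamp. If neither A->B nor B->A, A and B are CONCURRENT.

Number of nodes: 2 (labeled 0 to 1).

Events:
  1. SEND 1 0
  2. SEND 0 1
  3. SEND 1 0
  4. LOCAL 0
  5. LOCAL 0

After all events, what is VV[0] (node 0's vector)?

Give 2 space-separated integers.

Answer: 5 3

Derivation:
Initial: VV[0]=[0, 0]
Initial: VV[1]=[0, 0]
Event 1: SEND 1->0: VV[1][1]++ -> VV[1]=[0, 1], msg_vec=[0, 1]; VV[0]=max(VV[0],msg_vec) then VV[0][0]++ -> VV[0]=[1, 1]
Event 2: SEND 0->1: VV[0][0]++ -> VV[0]=[2, 1], msg_vec=[2, 1]; VV[1]=max(VV[1],msg_vec) then VV[1][1]++ -> VV[1]=[2, 2]
Event 3: SEND 1->0: VV[1][1]++ -> VV[1]=[2, 3], msg_vec=[2, 3]; VV[0]=max(VV[0],msg_vec) then VV[0][0]++ -> VV[0]=[3, 3]
Event 4: LOCAL 0: VV[0][0]++ -> VV[0]=[4, 3]
Event 5: LOCAL 0: VV[0][0]++ -> VV[0]=[5, 3]
Final vectors: VV[0]=[5, 3]; VV[1]=[2, 3]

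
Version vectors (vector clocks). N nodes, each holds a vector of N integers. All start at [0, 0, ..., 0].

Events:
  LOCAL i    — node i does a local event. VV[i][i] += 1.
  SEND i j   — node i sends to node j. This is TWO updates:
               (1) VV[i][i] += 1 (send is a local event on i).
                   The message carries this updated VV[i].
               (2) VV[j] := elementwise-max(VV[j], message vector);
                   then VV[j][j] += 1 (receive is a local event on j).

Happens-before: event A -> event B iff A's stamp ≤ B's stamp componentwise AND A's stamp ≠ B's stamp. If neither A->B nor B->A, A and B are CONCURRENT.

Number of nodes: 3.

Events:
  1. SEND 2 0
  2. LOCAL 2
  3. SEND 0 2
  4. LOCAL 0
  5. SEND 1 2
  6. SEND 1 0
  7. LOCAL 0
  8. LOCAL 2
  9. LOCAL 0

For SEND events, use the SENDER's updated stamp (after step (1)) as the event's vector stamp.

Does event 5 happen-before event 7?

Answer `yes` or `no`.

Answer: yes

Derivation:
Initial: VV[0]=[0, 0, 0]
Initial: VV[1]=[0, 0, 0]
Initial: VV[2]=[0, 0, 0]
Event 1: SEND 2->0: VV[2][2]++ -> VV[2]=[0, 0, 1], msg_vec=[0, 0, 1]; VV[0]=max(VV[0],msg_vec) then VV[0][0]++ -> VV[0]=[1, 0, 1]
Event 2: LOCAL 2: VV[2][2]++ -> VV[2]=[0, 0, 2]
Event 3: SEND 0->2: VV[0][0]++ -> VV[0]=[2, 0, 1], msg_vec=[2, 0, 1]; VV[2]=max(VV[2],msg_vec) then VV[2][2]++ -> VV[2]=[2, 0, 3]
Event 4: LOCAL 0: VV[0][0]++ -> VV[0]=[3, 0, 1]
Event 5: SEND 1->2: VV[1][1]++ -> VV[1]=[0, 1, 0], msg_vec=[0, 1, 0]; VV[2]=max(VV[2],msg_vec) then VV[2][2]++ -> VV[2]=[2, 1, 4]
Event 6: SEND 1->0: VV[1][1]++ -> VV[1]=[0, 2, 0], msg_vec=[0, 2, 0]; VV[0]=max(VV[0],msg_vec) then VV[0][0]++ -> VV[0]=[4, 2, 1]
Event 7: LOCAL 0: VV[0][0]++ -> VV[0]=[5, 2, 1]
Event 8: LOCAL 2: VV[2][2]++ -> VV[2]=[2, 1, 5]
Event 9: LOCAL 0: VV[0][0]++ -> VV[0]=[6, 2, 1]
Event 5 stamp: [0, 1, 0]
Event 7 stamp: [5, 2, 1]
[0, 1, 0] <= [5, 2, 1]? True. Equal? False. Happens-before: True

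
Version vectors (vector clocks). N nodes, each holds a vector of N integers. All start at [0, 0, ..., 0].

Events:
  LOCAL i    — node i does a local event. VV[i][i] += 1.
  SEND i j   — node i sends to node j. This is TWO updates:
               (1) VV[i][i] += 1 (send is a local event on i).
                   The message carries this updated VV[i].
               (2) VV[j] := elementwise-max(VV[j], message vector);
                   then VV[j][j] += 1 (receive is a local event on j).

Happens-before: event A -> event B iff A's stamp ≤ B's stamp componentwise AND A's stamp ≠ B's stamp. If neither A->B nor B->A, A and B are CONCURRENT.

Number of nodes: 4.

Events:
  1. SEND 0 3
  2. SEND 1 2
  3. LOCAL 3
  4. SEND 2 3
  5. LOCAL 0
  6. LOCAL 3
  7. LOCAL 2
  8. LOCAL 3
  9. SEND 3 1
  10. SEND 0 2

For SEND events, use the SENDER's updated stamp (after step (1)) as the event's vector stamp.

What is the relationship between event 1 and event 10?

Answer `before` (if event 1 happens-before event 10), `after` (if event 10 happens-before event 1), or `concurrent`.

Answer: before

Derivation:
Initial: VV[0]=[0, 0, 0, 0]
Initial: VV[1]=[0, 0, 0, 0]
Initial: VV[2]=[0, 0, 0, 0]
Initial: VV[3]=[0, 0, 0, 0]
Event 1: SEND 0->3: VV[0][0]++ -> VV[0]=[1, 0, 0, 0], msg_vec=[1, 0, 0, 0]; VV[3]=max(VV[3],msg_vec) then VV[3][3]++ -> VV[3]=[1, 0, 0, 1]
Event 2: SEND 1->2: VV[1][1]++ -> VV[1]=[0, 1, 0, 0], msg_vec=[0, 1, 0, 0]; VV[2]=max(VV[2],msg_vec) then VV[2][2]++ -> VV[2]=[0, 1, 1, 0]
Event 3: LOCAL 3: VV[3][3]++ -> VV[3]=[1, 0, 0, 2]
Event 4: SEND 2->3: VV[2][2]++ -> VV[2]=[0, 1, 2, 0], msg_vec=[0, 1, 2, 0]; VV[3]=max(VV[3],msg_vec) then VV[3][3]++ -> VV[3]=[1, 1, 2, 3]
Event 5: LOCAL 0: VV[0][0]++ -> VV[0]=[2, 0, 0, 0]
Event 6: LOCAL 3: VV[3][3]++ -> VV[3]=[1, 1, 2, 4]
Event 7: LOCAL 2: VV[2][2]++ -> VV[2]=[0, 1, 3, 0]
Event 8: LOCAL 3: VV[3][3]++ -> VV[3]=[1, 1, 2, 5]
Event 9: SEND 3->1: VV[3][3]++ -> VV[3]=[1, 1, 2, 6], msg_vec=[1, 1, 2, 6]; VV[1]=max(VV[1],msg_vec) then VV[1][1]++ -> VV[1]=[1, 2, 2, 6]
Event 10: SEND 0->2: VV[0][0]++ -> VV[0]=[3, 0, 0, 0], msg_vec=[3, 0, 0, 0]; VV[2]=max(VV[2],msg_vec) then VV[2][2]++ -> VV[2]=[3, 1, 4, 0]
Event 1 stamp: [1, 0, 0, 0]
Event 10 stamp: [3, 0, 0, 0]
[1, 0, 0, 0] <= [3, 0, 0, 0]? True
[3, 0, 0, 0] <= [1, 0, 0, 0]? False
Relation: before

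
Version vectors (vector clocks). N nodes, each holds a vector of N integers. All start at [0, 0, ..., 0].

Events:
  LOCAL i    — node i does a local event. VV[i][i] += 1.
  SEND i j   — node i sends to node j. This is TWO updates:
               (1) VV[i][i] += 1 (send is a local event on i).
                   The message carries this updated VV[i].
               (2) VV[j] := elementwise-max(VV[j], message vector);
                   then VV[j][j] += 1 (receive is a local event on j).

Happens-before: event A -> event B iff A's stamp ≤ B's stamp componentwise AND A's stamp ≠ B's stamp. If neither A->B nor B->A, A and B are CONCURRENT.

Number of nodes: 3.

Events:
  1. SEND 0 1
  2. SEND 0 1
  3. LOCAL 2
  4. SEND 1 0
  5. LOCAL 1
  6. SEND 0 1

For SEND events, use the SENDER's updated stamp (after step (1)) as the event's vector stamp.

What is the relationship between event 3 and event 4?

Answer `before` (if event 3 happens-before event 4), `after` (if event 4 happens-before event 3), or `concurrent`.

Initial: VV[0]=[0, 0, 0]
Initial: VV[1]=[0, 0, 0]
Initial: VV[2]=[0, 0, 0]
Event 1: SEND 0->1: VV[0][0]++ -> VV[0]=[1, 0, 0], msg_vec=[1, 0, 0]; VV[1]=max(VV[1],msg_vec) then VV[1][1]++ -> VV[1]=[1, 1, 0]
Event 2: SEND 0->1: VV[0][0]++ -> VV[0]=[2, 0, 0], msg_vec=[2, 0, 0]; VV[1]=max(VV[1],msg_vec) then VV[1][1]++ -> VV[1]=[2, 2, 0]
Event 3: LOCAL 2: VV[2][2]++ -> VV[2]=[0, 0, 1]
Event 4: SEND 1->0: VV[1][1]++ -> VV[1]=[2, 3, 0], msg_vec=[2, 3, 0]; VV[0]=max(VV[0],msg_vec) then VV[0][0]++ -> VV[0]=[3, 3, 0]
Event 5: LOCAL 1: VV[1][1]++ -> VV[1]=[2, 4, 0]
Event 6: SEND 0->1: VV[0][0]++ -> VV[0]=[4, 3, 0], msg_vec=[4, 3, 0]; VV[1]=max(VV[1],msg_vec) then VV[1][1]++ -> VV[1]=[4, 5, 0]
Event 3 stamp: [0, 0, 1]
Event 4 stamp: [2, 3, 0]
[0, 0, 1] <= [2, 3, 0]? False
[2, 3, 0] <= [0, 0, 1]? False
Relation: concurrent

Answer: concurrent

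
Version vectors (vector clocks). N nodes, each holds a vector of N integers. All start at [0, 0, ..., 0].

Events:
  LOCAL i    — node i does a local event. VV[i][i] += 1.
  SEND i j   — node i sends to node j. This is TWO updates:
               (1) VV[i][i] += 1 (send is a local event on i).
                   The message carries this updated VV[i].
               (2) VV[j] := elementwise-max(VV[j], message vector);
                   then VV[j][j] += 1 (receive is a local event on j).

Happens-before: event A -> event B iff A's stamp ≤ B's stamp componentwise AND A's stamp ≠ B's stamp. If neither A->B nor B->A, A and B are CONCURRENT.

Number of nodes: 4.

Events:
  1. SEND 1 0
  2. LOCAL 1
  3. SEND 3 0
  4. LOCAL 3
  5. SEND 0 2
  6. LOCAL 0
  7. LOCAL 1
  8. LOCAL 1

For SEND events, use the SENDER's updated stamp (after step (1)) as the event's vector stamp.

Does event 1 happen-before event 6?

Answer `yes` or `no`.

Answer: yes

Derivation:
Initial: VV[0]=[0, 0, 0, 0]
Initial: VV[1]=[0, 0, 0, 0]
Initial: VV[2]=[0, 0, 0, 0]
Initial: VV[3]=[0, 0, 0, 0]
Event 1: SEND 1->0: VV[1][1]++ -> VV[1]=[0, 1, 0, 0], msg_vec=[0, 1, 0, 0]; VV[0]=max(VV[0],msg_vec) then VV[0][0]++ -> VV[0]=[1, 1, 0, 0]
Event 2: LOCAL 1: VV[1][1]++ -> VV[1]=[0, 2, 0, 0]
Event 3: SEND 3->0: VV[3][3]++ -> VV[3]=[0, 0, 0, 1], msg_vec=[0, 0, 0, 1]; VV[0]=max(VV[0],msg_vec) then VV[0][0]++ -> VV[0]=[2, 1, 0, 1]
Event 4: LOCAL 3: VV[3][3]++ -> VV[3]=[0, 0, 0, 2]
Event 5: SEND 0->2: VV[0][0]++ -> VV[0]=[3, 1, 0, 1], msg_vec=[3, 1, 0, 1]; VV[2]=max(VV[2],msg_vec) then VV[2][2]++ -> VV[2]=[3, 1, 1, 1]
Event 6: LOCAL 0: VV[0][0]++ -> VV[0]=[4, 1, 0, 1]
Event 7: LOCAL 1: VV[1][1]++ -> VV[1]=[0, 3, 0, 0]
Event 8: LOCAL 1: VV[1][1]++ -> VV[1]=[0, 4, 0, 0]
Event 1 stamp: [0, 1, 0, 0]
Event 6 stamp: [4, 1, 0, 1]
[0, 1, 0, 0] <= [4, 1, 0, 1]? True. Equal? False. Happens-before: True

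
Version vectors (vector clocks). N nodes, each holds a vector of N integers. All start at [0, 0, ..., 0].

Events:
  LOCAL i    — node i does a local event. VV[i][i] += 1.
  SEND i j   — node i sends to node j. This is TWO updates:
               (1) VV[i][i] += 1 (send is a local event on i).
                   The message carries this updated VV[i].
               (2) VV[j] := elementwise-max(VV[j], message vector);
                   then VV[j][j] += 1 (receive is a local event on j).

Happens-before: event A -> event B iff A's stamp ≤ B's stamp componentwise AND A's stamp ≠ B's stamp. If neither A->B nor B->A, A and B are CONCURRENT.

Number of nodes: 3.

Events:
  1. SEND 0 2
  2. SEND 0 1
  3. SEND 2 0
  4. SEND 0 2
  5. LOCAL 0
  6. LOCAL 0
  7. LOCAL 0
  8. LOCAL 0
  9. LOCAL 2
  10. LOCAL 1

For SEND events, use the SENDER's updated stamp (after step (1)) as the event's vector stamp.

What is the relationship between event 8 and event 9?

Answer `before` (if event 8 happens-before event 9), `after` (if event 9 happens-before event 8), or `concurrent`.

Answer: concurrent

Derivation:
Initial: VV[0]=[0, 0, 0]
Initial: VV[1]=[0, 0, 0]
Initial: VV[2]=[0, 0, 0]
Event 1: SEND 0->2: VV[0][0]++ -> VV[0]=[1, 0, 0], msg_vec=[1, 0, 0]; VV[2]=max(VV[2],msg_vec) then VV[2][2]++ -> VV[2]=[1, 0, 1]
Event 2: SEND 0->1: VV[0][0]++ -> VV[0]=[2, 0, 0], msg_vec=[2, 0, 0]; VV[1]=max(VV[1],msg_vec) then VV[1][1]++ -> VV[1]=[2, 1, 0]
Event 3: SEND 2->0: VV[2][2]++ -> VV[2]=[1, 0, 2], msg_vec=[1, 0, 2]; VV[0]=max(VV[0],msg_vec) then VV[0][0]++ -> VV[0]=[3, 0, 2]
Event 4: SEND 0->2: VV[0][0]++ -> VV[0]=[4, 0, 2], msg_vec=[4, 0, 2]; VV[2]=max(VV[2],msg_vec) then VV[2][2]++ -> VV[2]=[4, 0, 3]
Event 5: LOCAL 0: VV[0][0]++ -> VV[0]=[5, 0, 2]
Event 6: LOCAL 0: VV[0][0]++ -> VV[0]=[6, 0, 2]
Event 7: LOCAL 0: VV[0][0]++ -> VV[0]=[7, 0, 2]
Event 8: LOCAL 0: VV[0][0]++ -> VV[0]=[8, 0, 2]
Event 9: LOCAL 2: VV[2][2]++ -> VV[2]=[4, 0, 4]
Event 10: LOCAL 1: VV[1][1]++ -> VV[1]=[2, 2, 0]
Event 8 stamp: [8, 0, 2]
Event 9 stamp: [4, 0, 4]
[8, 0, 2] <= [4, 0, 4]? False
[4, 0, 4] <= [8, 0, 2]? False
Relation: concurrent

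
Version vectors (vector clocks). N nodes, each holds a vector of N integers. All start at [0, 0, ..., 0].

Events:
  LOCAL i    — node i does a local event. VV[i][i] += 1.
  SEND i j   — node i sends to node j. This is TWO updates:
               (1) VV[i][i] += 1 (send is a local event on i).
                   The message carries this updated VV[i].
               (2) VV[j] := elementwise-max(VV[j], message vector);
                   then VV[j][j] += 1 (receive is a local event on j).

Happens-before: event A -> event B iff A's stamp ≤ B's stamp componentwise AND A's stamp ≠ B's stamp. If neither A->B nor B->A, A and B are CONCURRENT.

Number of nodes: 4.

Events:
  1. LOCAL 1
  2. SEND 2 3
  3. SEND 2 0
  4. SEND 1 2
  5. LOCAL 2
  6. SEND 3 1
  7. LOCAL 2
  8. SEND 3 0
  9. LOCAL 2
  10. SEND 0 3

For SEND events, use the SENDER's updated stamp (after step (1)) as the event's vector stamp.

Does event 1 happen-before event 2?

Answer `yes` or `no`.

Answer: no

Derivation:
Initial: VV[0]=[0, 0, 0, 0]
Initial: VV[1]=[0, 0, 0, 0]
Initial: VV[2]=[0, 0, 0, 0]
Initial: VV[3]=[0, 0, 0, 0]
Event 1: LOCAL 1: VV[1][1]++ -> VV[1]=[0, 1, 0, 0]
Event 2: SEND 2->3: VV[2][2]++ -> VV[2]=[0, 0, 1, 0], msg_vec=[0, 0, 1, 0]; VV[3]=max(VV[3],msg_vec) then VV[3][3]++ -> VV[3]=[0, 0, 1, 1]
Event 3: SEND 2->0: VV[2][2]++ -> VV[2]=[0, 0, 2, 0], msg_vec=[0, 0, 2, 0]; VV[0]=max(VV[0],msg_vec) then VV[0][0]++ -> VV[0]=[1, 0, 2, 0]
Event 4: SEND 1->2: VV[1][1]++ -> VV[1]=[0, 2, 0, 0], msg_vec=[0, 2, 0, 0]; VV[2]=max(VV[2],msg_vec) then VV[2][2]++ -> VV[2]=[0, 2, 3, 0]
Event 5: LOCAL 2: VV[2][2]++ -> VV[2]=[0, 2, 4, 0]
Event 6: SEND 3->1: VV[3][3]++ -> VV[3]=[0, 0, 1, 2], msg_vec=[0, 0, 1, 2]; VV[1]=max(VV[1],msg_vec) then VV[1][1]++ -> VV[1]=[0, 3, 1, 2]
Event 7: LOCAL 2: VV[2][2]++ -> VV[2]=[0, 2, 5, 0]
Event 8: SEND 3->0: VV[3][3]++ -> VV[3]=[0, 0, 1, 3], msg_vec=[0, 0, 1, 3]; VV[0]=max(VV[0],msg_vec) then VV[0][0]++ -> VV[0]=[2, 0, 2, 3]
Event 9: LOCAL 2: VV[2][2]++ -> VV[2]=[0, 2, 6, 0]
Event 10: SEND 0->3: VV[0][0]++ -> VV[0]=[3, 0, 2, 3], msg_vec=[3, 0, 2, 3]; VV[3]=max(VV[3],msg_vec) then VV[3][3]++ -> VV[3]=[3, 0, 2, 4]
Event 1 stamp: [0, 1, 0, 0]
Event 2 stamp: [0, 0, 1, 0]
[0, 1, 0, 0] <= [0, 0, 1, 0]? False. Equal? False. Happens-before: False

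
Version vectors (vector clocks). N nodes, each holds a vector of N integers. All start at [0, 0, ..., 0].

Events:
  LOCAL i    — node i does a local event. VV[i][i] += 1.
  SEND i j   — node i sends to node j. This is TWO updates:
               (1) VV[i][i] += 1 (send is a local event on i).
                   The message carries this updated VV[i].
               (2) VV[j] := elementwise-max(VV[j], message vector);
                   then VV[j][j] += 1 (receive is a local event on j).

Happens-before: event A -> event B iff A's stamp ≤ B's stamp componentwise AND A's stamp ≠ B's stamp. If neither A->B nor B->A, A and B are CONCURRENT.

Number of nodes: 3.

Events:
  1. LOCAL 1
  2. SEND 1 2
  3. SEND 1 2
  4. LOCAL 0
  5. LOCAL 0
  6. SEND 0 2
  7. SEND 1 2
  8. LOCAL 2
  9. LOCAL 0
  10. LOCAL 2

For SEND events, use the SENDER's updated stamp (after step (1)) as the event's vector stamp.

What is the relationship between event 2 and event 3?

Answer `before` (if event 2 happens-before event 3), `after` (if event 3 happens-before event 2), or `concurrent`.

Answer: before

Derivation:
Initial: VV[0]=[0, 0, 0]
Initial: VV[1]=[0, 0, 0]
Initial: VV[2]=[0, 0, 0]
Event 1: LOCAL 1: VV[1][1]++ -> VV[1]=[0, 1, 0]
Event 2: SEND 1->2: VV[1][1]++ -> VV[1]=[0, 2, 0], msg_vec=[0, 2, 0]; VV[2]=max(VV[2],msg_vec) then VV[2][2]++ -> VV[2]=[0, 2, 1]
Event 3: SEND 1->2: VV[1][1]++ -> VV[1]=[0, 3, 0], msg_vec=[0, 3, 0]; VV[2]=max(VV[2],msg_vec) then VV[2][2]++ -> VV[2]=[0, 3, 2]
Event 4: LOCAL 0: VV[0][0]++ -> VV[0]=[1, 0, 0]
Event 5: LOCAL 0: VV[0][0]++ -> VV[0]=[2, 0, 0]
Event 6: SEND 0->2: VV[0][0]++ -> VV[0]=[3, 0, 0], msg_vec=[3, 0, 0]; VV[2]=max(VV[2],msg_vec) then VV[2][2]++ -> VV[2]=[3, 3, 3]
Event 7: SEND 1->2: VV[1][1]++ -> VV[1]=[0, 4, 0], msg_vec=[0, 4, 0]; VV[2]=max(VV[2],msg_vec) then VV[2][2]++ -> VV[2]=[3, 4, 4]
Event 8: LOCAL 2: VV[2][2]++ -> VV[2]=[3, 4, 5]
Event 9: LOCAL 0: VV[0][0]++ -> VV[0]=[4, 0, 0]
Event 10: LOCAL 2: VV[2][2]++ -> VV[2]=[3, 4, 6]
Event 2 stamp: [0, 2, 0]
Event 3 stamp: [0, 3, 0]
[0, 2, 0] <= [0, 3, 0]? True
[0, 3, 0] <= [0, 2, 0]? False
Relation: before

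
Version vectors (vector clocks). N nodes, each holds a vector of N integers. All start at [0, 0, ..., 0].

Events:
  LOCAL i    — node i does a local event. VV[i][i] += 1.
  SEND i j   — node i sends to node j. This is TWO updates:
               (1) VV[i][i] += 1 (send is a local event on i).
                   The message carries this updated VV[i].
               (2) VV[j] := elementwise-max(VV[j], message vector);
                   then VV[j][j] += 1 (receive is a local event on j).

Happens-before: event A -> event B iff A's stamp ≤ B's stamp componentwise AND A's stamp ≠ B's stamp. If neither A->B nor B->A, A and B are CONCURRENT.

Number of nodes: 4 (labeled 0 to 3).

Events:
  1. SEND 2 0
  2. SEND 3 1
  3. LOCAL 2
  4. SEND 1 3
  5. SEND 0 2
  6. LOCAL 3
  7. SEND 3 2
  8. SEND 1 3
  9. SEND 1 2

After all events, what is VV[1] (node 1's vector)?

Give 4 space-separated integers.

Answer: 0 4 0 1

Derivation:
Initial: VV[0]=[0, 0, 0, 0]
Initial: VV[1]=[0, 0, 0, 0]
Initial: VV[2]=[0, 0, 0, 0]
Initial: VV[3]=[0, 0, 0, 0]
Event 1: SEND 2->0: VV[2][2]++ -> VV[2]=[0, 0, 1, 0], msg_vec=[0, 0, 1, 0]; VV[0]=max(VV[0],msg_vec) then VV[0][0]++ -> VV[0]=[1, 0, 1, 0]
Event 2: SEND 3->1: VV[3][3]++ -> VV[3]=[0, 0, 0, 1], msg_vec=[0, 0, 0, 1]; VV[1]=max(VV[1],msg_vec) then VV[1][1]++ -> VV[1]=[0, 1, 0, 1]
Event 3: LOCAL 2: VV[2][2]++ -> VV[2]=[0, 0, 2, 0]
Event 4: SEND 1->3: VV[1][1]++ -> VV[1]=[0, 2, 0, 1], msg_vec=[0, 2, 0, 1]; VV[3]=max(VV[3],msg_vec) then VV[3][3]++ -> VV[3]=[0, 2, 0, 2]
Event 5: SEND 0->2: VV[0][0]++ -> VV[0]=[2, 0, 1, 0], msg_vec=[2, 0, 1, 0]; VV[2]=max(VV[2],msg_vec) then VV[2][2]++ -> VV[2]=[2, 0, 3, 0]
Event 6: LOCAL 3: VV[3][3]++ -> VV[3]=[0, 2, 0, 3]
Event 7: SEND 3->2: VV[3][3]++ -> VV[3]=[0, 2, 0, 4], msg_vec=[0, 2, 0, 4]; VV[2]=max(VV[2],msg_vec) then VV[2][2]++ -> VV[2]=[2, 2, 4, 4]
Event 8: SEND 1->3: VV[1][1]++ -> VV[1]=[0, 3, 0, 1], msg_vec=[0, 3, 0, 1]; VV[3]=max(VV[3],msg_vec) then VV[3][3]++ -> VV[3]=[0, 3, 0, 5]
Event 9: SEND 1->2: VV[1][1]++ -> VV[1]=[0, 4, 0, 1], msg_vec=[0, 4, 0, 1]; VV[2]=max(VV[2],msg_vec) then VV[2][2]++ -> VV[2]=[2, 4, 5, 4]
Final vectors: VV[0]=[2, 0, 1, 0]; VV[1]=[0, 4, 0, 1]; VV[2]=[2, 4, 5, 4]; VV[3]=[0, 3, 0, 5]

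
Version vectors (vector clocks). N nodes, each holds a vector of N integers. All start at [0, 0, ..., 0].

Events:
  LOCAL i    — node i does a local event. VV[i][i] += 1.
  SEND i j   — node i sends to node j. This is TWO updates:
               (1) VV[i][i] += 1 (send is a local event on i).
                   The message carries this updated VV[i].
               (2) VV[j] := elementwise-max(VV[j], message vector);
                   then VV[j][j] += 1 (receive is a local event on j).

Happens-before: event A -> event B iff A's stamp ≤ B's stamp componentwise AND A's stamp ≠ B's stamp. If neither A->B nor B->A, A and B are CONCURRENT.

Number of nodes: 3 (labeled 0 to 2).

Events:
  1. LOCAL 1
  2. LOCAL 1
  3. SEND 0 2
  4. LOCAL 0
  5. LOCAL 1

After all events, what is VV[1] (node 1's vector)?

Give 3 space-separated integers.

Initial: VV[0]=[0, 0, 0]
Initial: VV[1]=[0, 0, 0]
Initial: VV[2]=[0, 0, 0]
Event 1: LOCAL 1: VV[1][1]++ -> VV[1]=[0, 1, 0]
Event 2: LOCAL 1: VV[1][1]++ -> VV[1]=[0, 2, 0]
Event 3: SEND 0->2: VV[0][0]++ -> VV[0]=[1, 0, 0], msg_vec=[1, 0, 0]; VV[2]=max(VV[2],msg_vec) then VV[2][2]++ -> VV[2]=[1, 0, 1]
Event 4: LOCAL 0: VV[0][0]++ -> VV[0]=[2, 0, 0]
Event 5: LOCAL 1: VV[1][1]++ -> VV[1]=[0, 3, 0]
Final vectors: VV[0]=[2, 0, 0]; VV[1]=[0, 3, 0]; VV[2]=[1, 0, 1]

Answer: 0 3 0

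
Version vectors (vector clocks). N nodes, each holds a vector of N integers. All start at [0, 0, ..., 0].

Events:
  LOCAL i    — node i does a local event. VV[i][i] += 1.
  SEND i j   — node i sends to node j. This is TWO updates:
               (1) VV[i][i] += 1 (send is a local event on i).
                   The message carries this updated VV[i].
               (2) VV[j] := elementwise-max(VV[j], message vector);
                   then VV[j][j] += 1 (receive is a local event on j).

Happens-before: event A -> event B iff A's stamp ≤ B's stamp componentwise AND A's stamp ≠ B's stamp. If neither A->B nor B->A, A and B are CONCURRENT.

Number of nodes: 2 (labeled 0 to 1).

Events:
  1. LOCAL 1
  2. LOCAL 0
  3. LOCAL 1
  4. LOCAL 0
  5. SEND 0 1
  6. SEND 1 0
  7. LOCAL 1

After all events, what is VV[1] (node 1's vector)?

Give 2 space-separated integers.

Answer: 3 5

Derivation:
Initial: VV[0]=[0, 0]
Initial: VV[1]=[0, 0]
Event 1: LOCAL 1: VV[1][1]++ -> VV[1]=[0, 1]
Event 2: LOCAL 0: VV[0][0]++ -> VV[0]=[1, 0]
Event 3: LOCAL 1: VV[1][1]++ -> VV[1]=[0, 2]
Event 4: LOCAL 0: VV[0][0]++ -> VV[0]=[2, 0]
Event 5: SEND 0->1: VV[0][0]++ -> VV[0]=[3, 0], msg_vec=[3, 0]; VV[1]=max(VV[1],msg_vec) then VV[1][1]++ -> VV[1]=[3, 3]
Event 6: SEND 1->0: VV[1][1]++ -> VV[1]=[3, 4], msg_vec=[3, 4]; VV[0]=max(VV[0],msg_vec) then VV[0][0]++ -> VV[0]=[4, 4]
Event 7: LOCAL 1: VV[1][1]++ -> VV[1]=[3, 5]
Final vectors: VV[0]=[4, 4]; VV[1]=[3, 5]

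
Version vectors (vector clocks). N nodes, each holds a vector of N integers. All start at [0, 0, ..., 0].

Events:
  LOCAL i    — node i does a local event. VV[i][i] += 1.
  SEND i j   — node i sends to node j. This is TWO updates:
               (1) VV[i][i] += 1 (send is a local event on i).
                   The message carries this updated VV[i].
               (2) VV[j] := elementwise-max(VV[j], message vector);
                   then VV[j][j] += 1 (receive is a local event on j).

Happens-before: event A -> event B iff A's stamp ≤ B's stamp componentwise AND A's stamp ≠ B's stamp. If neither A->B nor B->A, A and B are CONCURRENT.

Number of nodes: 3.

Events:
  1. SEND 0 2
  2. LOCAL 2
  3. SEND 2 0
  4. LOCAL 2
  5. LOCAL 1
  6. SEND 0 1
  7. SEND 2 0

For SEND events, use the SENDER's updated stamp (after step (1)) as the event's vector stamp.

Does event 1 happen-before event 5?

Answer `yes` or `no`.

Initial: VV[0]=[0, 0, 0]
Initial: VV[1]=[0, 0, 0]
Initial: VV[2]=[0, 0, 0]
Event 1: SEND 0->2: VV[0][0]++ -> VV[0]=[1, 0, 0], msg_vec=[1, 0, 0]; VV[2]=max(VV[2],msg_vec) then VV[2][2]++ -> VV[2]=[1, 0, 1]
Event 2: LOCAL 2: VV[2][2]++ -> VV[2]=[1, 0, 2]
Event 3: SEND 2->0: VV[2][2]++ -> VV[2]=[1, 0, 3], msg_vec=[1, 0, 3]; VV[0]=max(VV[0],msg_vec) then VV[0][0]++ -> VV[0]=[2, 0, 3]
Event 4: LOCAL 2: VV[2][2]++ -> VV[2]=[1, 0, 4]
Event 5: LOCAL 1: VV[1][1]++ -> VV[1]=[0, 1, 0]
Event 6: SEND 0->1: VV[0][0]++ -> VV[0]=[3, 0, 3], msg_vec=[3, 0, 3]; VV[1]=max(VV[1],msg_vec) then VV[1][1]++ -> VV[1]=[3, 2, 3]
Event 7: SEND 2->0: VV[2][2]++ -> VV[2]=[1, 0, 5], msg_vec=[1, 0, 5]; VV[0]=max(VV[0],msg_vec) then VV[0][0]++ -> VV[0]=[4, 0, 5]
Event 1 stamp: [1, 0, 0]
Event 5 stamp: [0, 1, 0]
[1, 0, 0] <= [0, 1, 0]? False. Equal? False. Happens-before: False

Answer: no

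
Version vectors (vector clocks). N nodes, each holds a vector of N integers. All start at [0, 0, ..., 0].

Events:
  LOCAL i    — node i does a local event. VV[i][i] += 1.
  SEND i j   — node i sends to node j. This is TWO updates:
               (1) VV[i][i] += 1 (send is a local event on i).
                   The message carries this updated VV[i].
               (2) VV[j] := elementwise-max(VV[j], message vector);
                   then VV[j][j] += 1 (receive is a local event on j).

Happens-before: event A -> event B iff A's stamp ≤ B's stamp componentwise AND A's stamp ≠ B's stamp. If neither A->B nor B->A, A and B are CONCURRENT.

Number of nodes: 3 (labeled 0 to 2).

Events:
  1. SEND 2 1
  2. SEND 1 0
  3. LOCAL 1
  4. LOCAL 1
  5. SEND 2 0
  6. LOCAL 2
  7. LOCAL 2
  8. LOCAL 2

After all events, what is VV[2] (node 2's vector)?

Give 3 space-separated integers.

Answer: 0 0 5

Derivation:
Initial: VV[0]=[0, 0, 0]
Initial: VV[1]=[0, 0, 0]
Initial: VV[2]=[0, 0, 0]
Event 1: SEND 2->1: VV[2][2]++ -> VV[2]=[0, 0, 1], msg_vec=[0, 0, 1]; VV[1]=max(VV[1],msg_vec) then VV[1][1]++ -> VV[1]=[0, 1, 1]
Event 2: SEND 1->0: VV[1][1]++ -> VV[1]=[0, 2, 1], msg_vec=[0, 2, 1]; VV[0]=max(VV[0],msg_vec) then VV[0][0]++ -> VV[0]=[1, 2, 1]
Event 3: LOCAL 1: VV[1][1]++ -> VV[1]=[0, 3, 1]
Event 4: LOCAL 1: VV[1][1]++ -> VV[1]=[0, 4, 1]
Event 5: SEND 2->0: VV[2][2]++ -> VV[2]=[0, 0, 2], msg_vec=[0, 0, 2]; VV[0]=max(VV[0],msg_vec) then VV[0][0]++ -> VV[0]=[2, 2, 2]
Event 6: LOCAL 2: VV[2][2]++ -> VV[2]=[0, 0, 3]
Event 7: LOCAL 2: VV[2][2]++ -> VV[2]=[0, 0, 4]
Event 8: LOCAL 2: VV[2][2]++ -> VV[2]=[0, 0, 5]
Final vectors: VV[0]=[2, 2, 2]; VV[1]=[0, 4, 1]; VV[2]=[0, 0, 5]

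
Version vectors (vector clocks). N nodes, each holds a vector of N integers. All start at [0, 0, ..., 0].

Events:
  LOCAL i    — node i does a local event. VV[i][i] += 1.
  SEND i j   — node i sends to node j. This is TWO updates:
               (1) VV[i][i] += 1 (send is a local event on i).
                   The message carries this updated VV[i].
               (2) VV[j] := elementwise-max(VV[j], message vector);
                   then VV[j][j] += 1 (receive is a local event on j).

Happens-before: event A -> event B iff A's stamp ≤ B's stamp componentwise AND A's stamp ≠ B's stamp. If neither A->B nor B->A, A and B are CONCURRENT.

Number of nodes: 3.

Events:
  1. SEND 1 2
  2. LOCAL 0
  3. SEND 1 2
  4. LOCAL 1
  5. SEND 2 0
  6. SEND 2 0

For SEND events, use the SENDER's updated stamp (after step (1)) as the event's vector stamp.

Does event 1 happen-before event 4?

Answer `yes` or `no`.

Answer: yes

Derivation:
Initial: VV[0]=[0, 0, 0]
Initial: VV[1]=[0, 0, 0]
Initial: VV[2]=[0, 0, 0]
Event 1: SEND 1->2: VV[1][1]++ -> VV[1]=[0, 1, 0], msg_vec=[0, 1, 0]; VV[2]=max(VV[2],msg_vec) then VV[2][2]++ -> VV[2]=[0, 1, 1]
Event 2: LOCAL 0: VV[0][0]++ -> VV[0]=[1, 0, 0]
Event 3: SEND 1->2: VV[1][1]++ -> VV[1]=[0, 2, 0], msg_vec=[0, 2, 0]; VV[2]=max(VV[2],msg_vec) then VV[2][2]++ -> VV[2]=[0, 2, 2]
Event 4: LOCAL 1: VV[1][1]++ -> VV[1]=[0, 3, 0]
Event 5: SEND 2->0: VV[2][2]++ -> VV[2]=[0, 2, 3], msg_vec=[0, 2, 3]; VV[0]=max(VV[0],msg_vec) then VV[0][0]++ -> VV[0]=[2, 2, 3]
Event 6: SEND 2->0: VV[2][2]++ -> VV[2]=[0, 2, 4], msg_vec=[0, 2, 4]; VV[0]=max(VV[0],msg_vec) then VV[0][0]++ -> VV[0]=[3, 2, 4]
Event 1 stamp: [0, 1, 0]
Event 4 stamp: [0, 3, 0]
[0, 1, 0] <= [0, 3, 0]? True. Equal? False. Happens-before: True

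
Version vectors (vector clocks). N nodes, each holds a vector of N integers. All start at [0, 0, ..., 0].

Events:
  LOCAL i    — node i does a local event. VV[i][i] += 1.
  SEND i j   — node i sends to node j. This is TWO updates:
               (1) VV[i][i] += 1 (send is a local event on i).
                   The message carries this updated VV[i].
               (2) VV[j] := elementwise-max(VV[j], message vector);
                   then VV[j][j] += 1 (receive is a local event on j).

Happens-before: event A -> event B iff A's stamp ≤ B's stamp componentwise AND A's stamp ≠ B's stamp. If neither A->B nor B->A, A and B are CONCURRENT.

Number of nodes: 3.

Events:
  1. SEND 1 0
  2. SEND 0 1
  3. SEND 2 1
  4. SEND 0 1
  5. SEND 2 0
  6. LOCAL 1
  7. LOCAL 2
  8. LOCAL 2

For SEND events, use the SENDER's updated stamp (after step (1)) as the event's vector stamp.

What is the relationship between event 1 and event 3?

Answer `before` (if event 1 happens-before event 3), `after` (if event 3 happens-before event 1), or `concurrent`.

Answer: concurrent

Derivation:
Initial: VV[0]=[0, 0, 0]
Initial: VV[1]=[0, 0, 0]
Initial: VV[2]=[0, 0, 0]
Event 1: SEND 1->0: VV[1][1]++ -> VV[1]=[0, 1, 0], msg_vec=[0, 1, 0]; VV[0]=max(VV[0],msg_vec) then VV[0][0]++ -> VV[0]=[1, 1, 0]
Event 2: SEND 0->1: VV[0][0]++ -> VV[0]=[2, 1, 0], msg_vec=[2, 1, 0]; VV[1]=max(VV[1],msg_vec) then VV[1][1]++ -> VV[1]=[2, 2, 0]
Event 3: SEND 2->1: VV[2][2]++ -> VV[2]=[0, 0, 1], msg_vec=[0, 0, 1]; VV[1]=max(VV[1],msg_vec) then VV[1][1]++ -> VV[1]=[2, 3, 1]
Event 4: SEND 0->1: VV[0][0]++ -> VV[0]=[3, 1, 0], msg_vec=[3, 1, 0]; VV[1]=max(VV[1],msg_vec) then VV[1][1]++ -> VV[1]=[3, 4, 1]
Event 5: SEND 2->0: VV[2][2]++ -> VV[2]=[0, 0, 2], msg_vec=[0, 0, 2]; VV[0]=max(VV[0],msg_vec) then VV[0][0]++ -> VV[0]=[4, 1, 2]
Event 6: LOCAL 1: VV[1][1]++ -> VV[1]=[3, 5, 1]
Event 7: LOCAL 2: VV[2][2]++ -> VV[2]=[0, 0, 3]
Event 8: LOCAL 2: VV[2][2]++ -> VV[2]=[0, 0, 4]
Event 1 stamp: [0, 1, 0]
Event 3 stamp: [0, 0, 1]
[0, 1, 0] <= [0, 0, 1]? False
[0, 0, 1] <= [0, 1, 0]? False
Relation: concurrent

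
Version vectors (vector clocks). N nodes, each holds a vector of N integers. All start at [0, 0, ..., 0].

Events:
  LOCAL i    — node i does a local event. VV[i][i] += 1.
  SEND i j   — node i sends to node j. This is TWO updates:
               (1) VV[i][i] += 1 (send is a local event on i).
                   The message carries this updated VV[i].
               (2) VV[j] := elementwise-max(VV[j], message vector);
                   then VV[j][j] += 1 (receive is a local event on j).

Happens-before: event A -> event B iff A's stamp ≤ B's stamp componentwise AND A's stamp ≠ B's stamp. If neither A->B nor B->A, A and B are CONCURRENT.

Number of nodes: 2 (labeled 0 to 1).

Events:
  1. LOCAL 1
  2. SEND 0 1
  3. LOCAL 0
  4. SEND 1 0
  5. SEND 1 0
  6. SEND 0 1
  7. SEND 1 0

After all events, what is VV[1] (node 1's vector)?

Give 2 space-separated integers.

Initial: VV[0]=[0, 0]
Initial: VV[1]=[0, 0]
Event 1: LOCAL 1: VV[1][1]++ -> VV[1]=[0, 1]
Event 2: SEND 0->1: VV[0][0]++ -> VV[0]=[1, 0], msg_vec=[1, 0]; VV[1]=max(VV[1],msg_vec) then VV[1][1]++ -> VV[1]=[1, 2]
Event 3: LOCAL 0: VV[0][0]++ -> VV[0]=[2, 0]
Event 4: SEND 1->0: VV[1][1]++ -> VV[1]=[1, 3], msg_vec=[1, 3]; VV[0]=max(VV[0],msg_vec) then VV[0][0]++ -> VV[0]=[3, 3]
Event 5: SEND 1->0: VV[1][1]++ -> VV[1]=[1, 4], msg_vec=[1, 4]; VV[0]=max(VV[0],msg_vec) then VV[0][0]++ -> VV[0]=[4, 4]
Event 6: SEND 0->1: VV[0][0]++ -> VV[0]=[5, 4], msg_vec=[5, 4]; VV[1]=max(VV[1],msg_vec) then VV[1][1]++ -> VV[1]=[5, 5]
Event 7: SEND 1->0: VV[1][1]++ -> VV[1]=[5, 6], msg_vec=[5, 6]; VV[0]=max(VV[0],msg_vec) then VV[0][0]++ -> VV[0]=[6, 6]
Final vectors: VV[0]=[6, 6]; VV[1]=[5, 6]

Answer: 5 6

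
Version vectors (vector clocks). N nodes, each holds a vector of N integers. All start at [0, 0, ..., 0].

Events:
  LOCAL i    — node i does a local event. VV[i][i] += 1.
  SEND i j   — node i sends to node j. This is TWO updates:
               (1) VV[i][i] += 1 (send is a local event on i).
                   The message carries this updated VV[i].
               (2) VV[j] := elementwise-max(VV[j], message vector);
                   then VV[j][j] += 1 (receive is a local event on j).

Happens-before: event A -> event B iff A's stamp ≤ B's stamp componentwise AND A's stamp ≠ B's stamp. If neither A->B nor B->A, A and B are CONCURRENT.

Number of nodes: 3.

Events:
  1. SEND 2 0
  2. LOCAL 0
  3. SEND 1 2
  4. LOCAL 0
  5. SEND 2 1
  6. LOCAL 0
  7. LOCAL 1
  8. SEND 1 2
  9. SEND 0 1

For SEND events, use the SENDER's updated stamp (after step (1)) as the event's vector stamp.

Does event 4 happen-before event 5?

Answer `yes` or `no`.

Initial: VV[0]=[0, 0, 0]
Initial: VV[1]=[0, 0, 0]
Initial: VV[2]=[0, 0, 0]
Event 1: SEND 2->0: VV[2][2]++ -> VV[2]=[0, 0, 1], msg_vec=[0, 0, 1]; VV[0]=max(VV[0],msg_vec) then VV[0][0]++ -> VV[0]=[1, 0, 1]
Event 2: LOCAL 0: VV[0][0]++ -> VV[0]=[2, 0, 1]
Event 3: SEND 1->2: VV[1][1]++ -> VV[1]=[0, 1, 0], msg_vec=[0, 1, 0]; VV[2]=max(VV[2],msg_vec) then VV[2][2]++ -> VV[2]=[0, 1, 2]
Event 4: LOCAL 0: VV[0][0]++ -> VV[0]=[3, 0, 1]
Event 5: SEND 2->1: VV[2][2]++ -> VV[2]=[0, 1, 3], msg_vec=[0, 1, 3]; VV[1]=max(VV[1],msg_vec) then VV[1][1]++ -> VV[1]=[0, 2, 3]
Event 6: LOCAL 0: VV[0][0]++ -> VV[0]=[4, 0, 1]
Event 7: LOCAL 1: VV[1][1]++ -> VV[1]=[0, 3, 3]
Event 8: SEND 1->2: VV[1][1]++ -> VV[1]=[0, 4, 3], msg_vec=[0, 4, 3]; VV[2]=max(VV[2],msg_vec) then VV[2][2]++ -> VV[2]=[0, 4, 4]
Event 9: SEND 0->1: VV[0][0]++ -> VV[0]=[5, 0, 1], msg_vec=[5, 0, 1]; VV[1]=max(VV[1],msg_vec) then VV[1][1]++ -> VV[1]=[5, 5, 3]
Event 4 stamp: [3, 0, 1]
Event 5 stamp: [0, 1, 3]
[3, 0, 1] <= [0, 1, 3]? False. Equal? False. Happens-before: False

Answer: no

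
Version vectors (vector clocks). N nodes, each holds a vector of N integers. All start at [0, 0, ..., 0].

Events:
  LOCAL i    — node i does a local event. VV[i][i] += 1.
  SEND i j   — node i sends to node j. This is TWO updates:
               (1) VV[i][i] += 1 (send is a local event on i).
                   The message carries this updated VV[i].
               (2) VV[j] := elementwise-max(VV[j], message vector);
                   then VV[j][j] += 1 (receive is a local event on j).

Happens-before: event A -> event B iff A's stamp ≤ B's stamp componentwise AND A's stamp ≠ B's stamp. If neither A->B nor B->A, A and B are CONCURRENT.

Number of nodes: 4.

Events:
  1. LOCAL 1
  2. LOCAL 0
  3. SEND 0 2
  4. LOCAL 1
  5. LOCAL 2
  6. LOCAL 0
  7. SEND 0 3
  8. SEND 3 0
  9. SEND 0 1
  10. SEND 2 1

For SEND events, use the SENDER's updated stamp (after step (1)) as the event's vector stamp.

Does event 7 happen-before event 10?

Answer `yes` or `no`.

Answer: no

Derivation:
Initial: VV[0]=[0, 0, 0, 0]
Initial: VV[1]=[0, 0, 0, 0]
Initial: VV[2]=[0, 0, 0, 0]
Initial: VV[3]=[0, 0, 0, 0]
Event 1: LOCAL 1: VV[1][1]++ -> VV[1]=[0, 1, 0, 0]
Event 2: LOCAL 0: VV[0][0]++ -> VV[0]=[1, 0, 0, 0]
Event 3: SEND 0->2: VV[0][0]++ -> VV[0]=[2, 0, 0, 0], msg_vec=[2, 0, 0, 0]; VV[2]=max(VV[2],msg_vec) then VV[2][2]++ -> VV[2]=[2, 0, 1, 0]
Event 4: LOCAL 1: VV[1][1]++ -> VV[1]=[0, 2, 0, 0]
Event 5: LOCAL 2: VV[2][2]++ -> VV[2]=[2, 0, 2, 0]
Event 6: LOCAL 0: VV[0][0]++ -> VV[0]=[3, 0, 0, 0]
Event 7: SEND 0->3: VV[0][0]++ -> VV[0]=[4, 0, 0, 0], msg_vec=[4, 0, 0, 0]; VV[3]=max(VV[3],msg_vec) then VV[3][3]++ -> VV[3]=[4, 0, 0, 1]
Event 8: SEND 3->0: VV[3][3]++ -> VV[3]=[4, 0, 0, 2], msg_vec=[4, 0, 0, 2]; VV[0]=max(VV[0],msg_vec) then VV[0][0]++ -> VV[0]=[5, 0, 0, 2]
Event 9: SEND 0->1: VV[0][0]++ -> VV[0]=[6, 0, 0, 2], msg_vec=[6, 0, 0, 2]; VV[1]=max(VV[1],msg_vec) then VV[1][1]++ -> VV[1]=[6, 3, 0, 2]
Event 10: SEND 2->1: VV[2][2]++ -> VV[2]=[2, 0, 3, 0], msg_vec=[2, 0, 3, 0]; VV[1]=max(VV[1],msg_vec) then VV[1][1]++ -> VV[1]=[6, 4, 3, 2]
Event 7 stamp: [4, 0, 0, 0]
Event 10 stamp: [2, 0, 3, 0]
[4, 0, 0, 0] <= [2, 0, 3, 0]? False. Equal? False. Happens-before: False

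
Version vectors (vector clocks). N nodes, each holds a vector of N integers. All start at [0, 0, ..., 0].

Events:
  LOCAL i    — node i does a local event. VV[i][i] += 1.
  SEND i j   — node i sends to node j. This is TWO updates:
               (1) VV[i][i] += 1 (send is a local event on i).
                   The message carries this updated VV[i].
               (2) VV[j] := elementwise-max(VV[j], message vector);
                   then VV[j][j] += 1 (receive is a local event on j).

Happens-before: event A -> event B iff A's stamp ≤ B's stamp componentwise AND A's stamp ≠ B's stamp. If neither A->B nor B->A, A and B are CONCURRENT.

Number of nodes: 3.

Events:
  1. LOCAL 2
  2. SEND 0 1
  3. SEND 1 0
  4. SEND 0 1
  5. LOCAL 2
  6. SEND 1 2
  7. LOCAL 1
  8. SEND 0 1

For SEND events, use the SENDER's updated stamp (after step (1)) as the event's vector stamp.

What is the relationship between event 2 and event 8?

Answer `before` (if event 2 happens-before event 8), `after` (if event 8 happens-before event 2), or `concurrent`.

Answer: before

Derivation:
Initial: VV[0]=[0, 0, 0]
Initial: VV[1]=[0, 0, 0]
Initial: VV[2]=[0, 0, 0]
Event 1: LOCAL 2: VV[2][2]++ -> VV[2]=[0, 0, 1]
Event 2: SEND 0->1: VV[0][0]++ -> VV[0]=[1, 0, 0], msg_vec=[1, 0, 0]; VV[1]=max(VV[1],msg_vec) then VV[1][1]++ -> VV[1]=[1, 1, 0]
Event 3: SEND 1->0: VV[1][1]++ -> VV[1]=[1, 2, 0], msg_vec=[1, 2, 0]; VV[0]=max(VV[0],msg_vec) then VV[0][0]++ -> VV[0]=[2, 2, 0]
Event 4: SEND 0->1: VV[0][0]++ -> VV[0]=[3, 2, 0], msg_vec=[3, 2, 0]; VV[1]=max(VV[1],msg_vec) then VV[1][1]++ -> VV[1]=[3, 3, 0]
Event 5: LOCAL 2: VV[2][2]++ -> VV[2]=[0, 0, 2]
Event 6: SEND 1->2: VV[1][1]++ -> VV[1]=[3, 4, 0], msg_vec=[3, 4, 0]; VV[2]=max(VV[2],msg_vec) then VV[2][2]++ -> VV[2]=[3, 4, 3]
Event 7: LOCAL 1: VV[1][1]++ -> VV[1]=[3, 5, 0]
Event 8: SEND 0->1: VV[0][0]++ -> VV[0]=[4, 2, 0], msg_vec=[4, 2, 0]; VV[1]=max(VV[1],msg_vec) then VV[1][1]++ -> VV[1]=[4, 6, 0]
Event 2 stamp: [1, 0, 0]
Event 8 stamp: [4, 2, 0]
[1, 0, 0] <= [4, 2, 0]? True
[4, 2, 0] <= [1, 0, 0]? False
Relation: before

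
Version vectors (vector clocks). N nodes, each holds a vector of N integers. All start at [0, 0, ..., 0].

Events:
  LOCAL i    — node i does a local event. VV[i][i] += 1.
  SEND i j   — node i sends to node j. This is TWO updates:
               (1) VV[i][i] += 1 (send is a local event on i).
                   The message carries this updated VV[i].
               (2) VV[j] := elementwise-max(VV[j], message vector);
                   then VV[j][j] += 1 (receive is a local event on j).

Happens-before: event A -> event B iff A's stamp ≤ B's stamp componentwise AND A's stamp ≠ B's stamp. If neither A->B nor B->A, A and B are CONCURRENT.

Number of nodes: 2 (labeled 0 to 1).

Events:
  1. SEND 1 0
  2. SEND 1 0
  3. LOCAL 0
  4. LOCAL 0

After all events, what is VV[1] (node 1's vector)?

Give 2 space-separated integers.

Initial: VV[0]=[0, 0]
Initial: VV[1]=[0, 0]
Event 1: SEND 1->0: VV[1][1]++ -> VV[1]=[0, 1], msg_vec=[0, 1]; VV[0]=max(VV[0],msg_vec) then VV[0][0]++ -> VV[0]=[1, 1]
Event 2: SEND 1->0: VV[1][1]++ -> VV[1]=[0, 2], msg_vec=[0, 2]; VV[0]=max(VV[0],msg_vec) then VV[0][0]++ -> VV[0]=[2, 2]
Event 3: LOCAL 0: VV[0][0]++ -> VV[0]=[3, 2]
Event 4: LOCAL 0: VV[0][0]++ -> VV[0]=[4, 2]
Final vectors: VV[0]=[4, 2]; VV[1]=[0, 2]

Answer: 0 2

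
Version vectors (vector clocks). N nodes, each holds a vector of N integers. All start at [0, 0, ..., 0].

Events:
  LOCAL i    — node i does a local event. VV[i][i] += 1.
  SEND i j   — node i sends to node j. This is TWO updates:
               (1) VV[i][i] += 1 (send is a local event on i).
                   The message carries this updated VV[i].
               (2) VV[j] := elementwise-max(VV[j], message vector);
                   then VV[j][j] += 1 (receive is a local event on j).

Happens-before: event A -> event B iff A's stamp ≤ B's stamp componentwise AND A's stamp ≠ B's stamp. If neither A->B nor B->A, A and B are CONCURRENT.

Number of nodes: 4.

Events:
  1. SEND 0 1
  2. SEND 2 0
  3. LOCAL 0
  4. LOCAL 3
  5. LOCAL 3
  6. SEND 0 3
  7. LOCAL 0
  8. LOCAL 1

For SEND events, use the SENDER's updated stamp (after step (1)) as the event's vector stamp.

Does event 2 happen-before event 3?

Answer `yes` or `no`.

Initial: VV[0]=[0, 0, 0, 0]
Initial: VV[1]=[0, 0, 0, 0]
Initial: VV[2]=[0, 0, 0, 0]
Initial: VV[3]=[0, 0, 0, 0]
Event 1: SEND 0->1: VV[0][0]++ -> VV[0]=[1, 0, 0, 0], msg_vec=[1, 0, 0, 0]; VV[1]=max(VV[1],msg_vec) then VV[1][1]++ -> VV[1]=[1, 1, 0, 0]
Event 2: SEND 2->0: VV[2][2]++ -> VV[2]=[0, 0, 1, 0], msg_vec=[0, 0, 1, 0]; VV[0]=max(VV[0],msg_vec) then VV[0][0]++ -> VV[0]=[2, 0, 1, 0]
Event 3: LOCAL 0: VV[0][0]++ -> VV[0]=[3, 0, 1, 0]
Event 4: LOCAL 3: VV[3][3]++ -> VV[3]=[0, 0, 0, 1]
Event 5: LOCAL 3: VV[3][3]++ -> VV[3]=[0, 0, 0, 2]
Event 6: SEND 0->3: VV[0][0]++ -> VV[0]=[4, 0, 1, 0], msg_vec=[4, 0, 1, 0]; VV[3]=max(VV[3],msg_vec) then VV[3][3]++ -> VV[3]=[4, 0, 1, 3]
Event 7: LOCAL 0: VV[0][0]++ -> VV[0]=[5, 0, 1, 0]
Event 8: LOCAL 1: VV[1][1]++ -> VV[1]=[1, 2, 0, 0]
Event 2 stamp: [0, 0, 1, 0]
Event 3 stamp: [3, 0, 1, 0]
[0, 0, 1, 0] <= [3, 0, 1, 0]? True. Equal? False. Happens-before: True

Answer: yes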